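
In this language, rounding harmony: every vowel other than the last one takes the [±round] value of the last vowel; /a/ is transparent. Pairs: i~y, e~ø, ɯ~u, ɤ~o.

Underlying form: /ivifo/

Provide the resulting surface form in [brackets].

[yvyfo]

/i/ harmonizes with /o/ ([+round]) → [y]
/i/ harmonizes with /o/ ([+round]) → [y]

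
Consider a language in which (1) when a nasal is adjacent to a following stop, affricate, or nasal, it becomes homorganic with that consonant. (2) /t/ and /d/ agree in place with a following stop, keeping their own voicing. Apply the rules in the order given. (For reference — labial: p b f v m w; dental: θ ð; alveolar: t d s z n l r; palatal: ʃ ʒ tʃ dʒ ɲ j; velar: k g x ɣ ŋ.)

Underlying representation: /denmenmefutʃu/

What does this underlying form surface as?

[demmemmefutʃu]

Rule 1: /n/ before /m/ (labial) → [m]
Rule 1: /n/ before /m/ (labial) → [m]
After rule 1: demmemmefutʃu
Rule 2: no segment meets the rule's conditions; no change.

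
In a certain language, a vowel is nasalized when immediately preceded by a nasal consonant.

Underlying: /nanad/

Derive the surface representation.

/a/ after nasal /n/ → [ã]
/a/ after nasal /n/ → [ã]

[nãnãd]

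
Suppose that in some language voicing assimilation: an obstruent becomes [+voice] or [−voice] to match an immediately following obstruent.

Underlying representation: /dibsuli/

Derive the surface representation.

[dipsuli]

/b/ before /s/ (voiceless) → [p]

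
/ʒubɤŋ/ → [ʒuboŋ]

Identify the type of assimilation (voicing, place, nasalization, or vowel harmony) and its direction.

/ɤ/→[o].
Vowels agree with the first vowel, so the harmony is progressive.

vowel harmony, progressive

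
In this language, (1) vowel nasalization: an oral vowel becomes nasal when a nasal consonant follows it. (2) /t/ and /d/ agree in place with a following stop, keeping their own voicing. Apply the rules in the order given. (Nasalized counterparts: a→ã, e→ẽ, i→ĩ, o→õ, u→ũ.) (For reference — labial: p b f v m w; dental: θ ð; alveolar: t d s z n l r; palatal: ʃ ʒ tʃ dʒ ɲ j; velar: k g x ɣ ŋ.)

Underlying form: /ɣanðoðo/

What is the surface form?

Rule 1: /a/ before nasal /n/ → [ã]
After rule 1: ɣãnðoðo
Rule 2: no segment meets the rule's conditions; no change.

[ɣãnðoðo]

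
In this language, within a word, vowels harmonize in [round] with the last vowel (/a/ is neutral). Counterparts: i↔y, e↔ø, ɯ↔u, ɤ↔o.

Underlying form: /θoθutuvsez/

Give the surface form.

/o/ harmonizes with /e/ ([-round]) → [ɤ]
/u/ harmonizes with /e/ ([-round]) → [ɯ]
/u/ harmonizes with /e/ ([-round]) → [ɯ]

[θɤθɯtɯvsez]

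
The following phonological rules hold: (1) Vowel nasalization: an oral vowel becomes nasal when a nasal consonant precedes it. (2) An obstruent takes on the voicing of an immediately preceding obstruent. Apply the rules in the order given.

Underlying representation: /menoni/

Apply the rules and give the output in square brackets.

[mẽnõnĩ]

Rule 1: /e/ after nasal /m/ → [ẽ]
Rule 1: /o/ after nasal /n/ → [õ]
Rule 1: /i/ after nasal /n/ → [ĩ]
After rule 1: mẽnõnĩ
Rule 2: no segment meets the rule's conditions; no change.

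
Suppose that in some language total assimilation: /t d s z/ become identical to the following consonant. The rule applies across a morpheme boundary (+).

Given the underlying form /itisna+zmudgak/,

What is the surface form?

/s/ before /n/ → [n] (total assimilation)
/z/ before /m/ → [m] (total assimilation)
/d/ before /g/ → [g] (total assimilation)

[itinna+mmuggak]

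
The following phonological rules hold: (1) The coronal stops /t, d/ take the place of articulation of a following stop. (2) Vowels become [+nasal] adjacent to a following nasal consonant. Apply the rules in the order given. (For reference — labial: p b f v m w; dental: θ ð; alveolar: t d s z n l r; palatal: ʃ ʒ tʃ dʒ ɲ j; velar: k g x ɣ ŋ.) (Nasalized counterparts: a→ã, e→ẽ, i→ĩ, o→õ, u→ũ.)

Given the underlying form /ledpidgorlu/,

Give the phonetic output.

Rule 1: /d/ before /p/ (labial) → [b]
Rule 1: /d/ before /g/ (velar) → [g]
After rule 1: lebpiggorlu
Rule 2: no segment meets the rule's conditions; no change.

[lebpiggorlu]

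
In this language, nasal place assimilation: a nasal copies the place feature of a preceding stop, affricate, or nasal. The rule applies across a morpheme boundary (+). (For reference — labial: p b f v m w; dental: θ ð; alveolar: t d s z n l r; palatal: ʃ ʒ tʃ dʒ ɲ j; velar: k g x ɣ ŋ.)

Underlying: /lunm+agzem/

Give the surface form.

[lunn+agzem]

/m/ after /n/ (alveolar) → [n]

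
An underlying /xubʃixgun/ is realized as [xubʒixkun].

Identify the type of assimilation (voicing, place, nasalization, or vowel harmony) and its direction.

voicing assimilation, progressive

/ʃ/→[ʒ] /g/→[k].
Each target copies a feature from the preceding segment, so the direction is progressive.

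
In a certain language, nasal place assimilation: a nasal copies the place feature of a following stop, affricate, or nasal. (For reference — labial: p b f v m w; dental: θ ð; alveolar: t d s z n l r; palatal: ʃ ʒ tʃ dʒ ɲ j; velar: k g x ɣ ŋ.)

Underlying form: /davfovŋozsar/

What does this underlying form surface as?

no segment meets the rule's conditions; no change.

[davfovŋozsar]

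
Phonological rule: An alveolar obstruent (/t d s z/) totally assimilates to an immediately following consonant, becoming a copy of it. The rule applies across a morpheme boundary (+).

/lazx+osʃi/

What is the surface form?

[laxx+oʃʃi]

/z/ before /x/ → [x] (total assimilation)
/s/ before /ʃ/ → [ʃ] (total assimilation)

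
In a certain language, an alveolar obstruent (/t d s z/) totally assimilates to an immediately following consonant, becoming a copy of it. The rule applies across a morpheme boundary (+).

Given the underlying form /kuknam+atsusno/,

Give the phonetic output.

[kuknam+assunno]

/t/ before /s/ → [s] (total assimilation)
/s/ before /n/ → [n] (total assimilation)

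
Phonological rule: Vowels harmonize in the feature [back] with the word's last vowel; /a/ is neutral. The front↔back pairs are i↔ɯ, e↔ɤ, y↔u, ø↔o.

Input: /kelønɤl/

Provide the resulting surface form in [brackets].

[kɤlonɤl]

/e/ harmonizes with /ɤ/ ([+back]) → [ɤ]
/ø/ harmonizes with /ɤ/ ([+back]) → [o]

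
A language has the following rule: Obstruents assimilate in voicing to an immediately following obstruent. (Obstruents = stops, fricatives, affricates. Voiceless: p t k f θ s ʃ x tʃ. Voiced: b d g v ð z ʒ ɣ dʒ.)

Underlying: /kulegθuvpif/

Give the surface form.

[kulekθufpif]

/g/ before /θ/ (voiceless) → [k]
/v/ before /p/ (voiceless) → [f]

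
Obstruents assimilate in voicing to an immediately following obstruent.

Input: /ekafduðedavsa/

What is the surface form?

[ekavduðedafsa]

/f/ before /d/ (voiced) → [v]
/v/ before /s/ (voiceless) → [f]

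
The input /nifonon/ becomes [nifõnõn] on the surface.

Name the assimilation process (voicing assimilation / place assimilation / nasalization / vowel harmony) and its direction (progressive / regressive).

/o/→[õ] /o/→[õ].
Each target copies a feature from the following segment, so the direction is regressive.

nasalization, regressive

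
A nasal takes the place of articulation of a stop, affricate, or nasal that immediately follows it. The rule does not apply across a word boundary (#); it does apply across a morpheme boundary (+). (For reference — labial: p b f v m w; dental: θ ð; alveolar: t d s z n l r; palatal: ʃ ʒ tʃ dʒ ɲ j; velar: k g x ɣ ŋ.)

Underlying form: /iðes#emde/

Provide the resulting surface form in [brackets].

/m/ before /d/ (alveolar) → [n]

[iðes#ende]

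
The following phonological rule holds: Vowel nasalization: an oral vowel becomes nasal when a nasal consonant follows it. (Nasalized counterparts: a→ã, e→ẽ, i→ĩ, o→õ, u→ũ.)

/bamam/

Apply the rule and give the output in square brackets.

/a/ before nasal /m/ → [ã]
/a/ before nasal /m/ → [ã]

[bãmãm]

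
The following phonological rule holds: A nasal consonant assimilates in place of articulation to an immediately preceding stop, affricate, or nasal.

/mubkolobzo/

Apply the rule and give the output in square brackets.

[mubkolobzo]

no segment meets the rule's conditions; no change.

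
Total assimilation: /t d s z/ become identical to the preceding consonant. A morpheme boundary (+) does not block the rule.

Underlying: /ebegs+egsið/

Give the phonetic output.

/s/ after /g/ → [g] (total assimilation)
/s/ after /g/ → [g] (total assimilation)

[ebegg+eggið]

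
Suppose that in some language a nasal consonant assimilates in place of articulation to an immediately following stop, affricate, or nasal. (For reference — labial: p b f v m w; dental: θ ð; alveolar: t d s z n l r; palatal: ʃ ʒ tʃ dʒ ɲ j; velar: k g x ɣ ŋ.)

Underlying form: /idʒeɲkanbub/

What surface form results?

[idʒeŋkambub]

/ɲ/ before /k/ (velar) → [ŋ]
/n/ before /b/ (labial) → [m]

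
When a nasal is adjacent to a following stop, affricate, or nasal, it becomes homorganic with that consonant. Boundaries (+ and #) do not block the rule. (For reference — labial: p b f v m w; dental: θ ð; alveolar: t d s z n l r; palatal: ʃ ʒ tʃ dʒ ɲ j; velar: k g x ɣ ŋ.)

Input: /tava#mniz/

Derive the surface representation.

/m/ before /n/ (alveolar) → [n]

[tava#nniz]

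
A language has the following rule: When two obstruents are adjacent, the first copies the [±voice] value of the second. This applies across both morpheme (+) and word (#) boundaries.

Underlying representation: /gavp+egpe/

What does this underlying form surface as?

[gafp+ekpe]

/v/ before /p/ (voiceless) → [f]
/g/ before /p/ (voiceless) → [k]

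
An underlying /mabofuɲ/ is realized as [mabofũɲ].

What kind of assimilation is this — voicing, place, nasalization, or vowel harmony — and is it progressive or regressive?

/u/→[ũ].
Each target copies a feature from the following segment, so the direction is regressive.

nasalization, regressive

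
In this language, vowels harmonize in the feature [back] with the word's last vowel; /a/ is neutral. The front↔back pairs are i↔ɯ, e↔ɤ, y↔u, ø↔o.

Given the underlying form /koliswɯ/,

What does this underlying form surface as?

/i/ harmonizes with /ɯ/ ([+back]) → [ɯ]

[kolɯswɯ]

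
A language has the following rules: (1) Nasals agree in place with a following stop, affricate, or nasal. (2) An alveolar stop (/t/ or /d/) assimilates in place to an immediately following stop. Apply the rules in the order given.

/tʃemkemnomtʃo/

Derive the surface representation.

Rule 1: /m/ before /k/ (velar) → [ŋ]
Rule 1: /m/ before /n/ (alveolar) → [n]
Rule 1: /m/ before /tʃ/ (palatal) → [ɲ]
After rule 1: tʃeŋkennoɲtʃo
Rule 2: no segment meets the rule's conditions; no change.

[tʃeŋkennoɲtʃo]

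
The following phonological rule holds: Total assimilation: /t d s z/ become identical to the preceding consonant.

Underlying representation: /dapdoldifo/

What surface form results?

[dappollifo]

/d/ after /p/ → [p] (total assimilation)
/d/ after /l/ → [l] (total assimilation)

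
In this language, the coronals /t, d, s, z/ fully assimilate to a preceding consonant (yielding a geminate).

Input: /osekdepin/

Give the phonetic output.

[osekkepin]

/d/ after /k/ → [k] (total assimilation)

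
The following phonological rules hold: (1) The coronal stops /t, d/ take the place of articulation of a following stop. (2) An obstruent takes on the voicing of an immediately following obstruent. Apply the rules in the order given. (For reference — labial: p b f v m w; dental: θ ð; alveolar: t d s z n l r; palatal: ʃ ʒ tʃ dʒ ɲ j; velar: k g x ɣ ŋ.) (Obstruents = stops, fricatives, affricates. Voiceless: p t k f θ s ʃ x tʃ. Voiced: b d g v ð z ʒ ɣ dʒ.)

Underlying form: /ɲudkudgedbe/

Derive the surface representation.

Rule 1: /d/ before /k/ (velar) → [g]
Rule 1: /d/ before /g/ (velar) → [g]
Rule 1: /d/ before /b/ (labial) → [b]
After rule 1: ɲugkuggebbe
Rule 2: /g/ before /k/ (voiceless) → [k]

[ɲukkuggebbe]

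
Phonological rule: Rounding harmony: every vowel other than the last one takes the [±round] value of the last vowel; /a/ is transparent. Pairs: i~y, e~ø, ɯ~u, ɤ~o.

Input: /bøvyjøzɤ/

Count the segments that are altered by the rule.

/ø/ harmonizes with /ɤ/ ([-round]) → [e]
/y/ harmonizes with /ɤ/ ([-round]) → [i]
/ø/ harmonizes with /ɤ/ ([-round]) → [e]
3 segments change.

3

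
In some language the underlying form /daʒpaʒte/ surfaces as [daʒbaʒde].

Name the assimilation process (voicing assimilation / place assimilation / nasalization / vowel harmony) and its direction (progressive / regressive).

/p/→[b] /t/→[d].
Each target copies a feature from the preceding segment, so the direction is progressive.

voicing assimilation, progressive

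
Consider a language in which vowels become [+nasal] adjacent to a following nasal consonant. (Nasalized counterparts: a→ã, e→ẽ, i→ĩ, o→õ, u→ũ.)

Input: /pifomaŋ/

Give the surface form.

/o/ before nasal /m/ → [õ]
/a/ before nasal /ŋ/ → [ã]

[pifõmãŋ]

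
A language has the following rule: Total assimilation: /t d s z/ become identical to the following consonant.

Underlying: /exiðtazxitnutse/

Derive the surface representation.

[exiðtaxxinnusse]

/z/ before /x/ → [x] (total assimilation)
/t/ before /n/ → [n] (total assimilation)
/t/ before /s/ → [s] (total assimilation)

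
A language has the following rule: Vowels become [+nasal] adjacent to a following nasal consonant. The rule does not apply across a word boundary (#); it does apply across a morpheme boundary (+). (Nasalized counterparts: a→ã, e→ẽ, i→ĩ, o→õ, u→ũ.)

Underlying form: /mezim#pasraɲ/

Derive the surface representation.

[mezĩm#pasrãɲ]

/i/ before nasal /m/ → [ĩ]
/a/ before nasal /ɲ/ → [ã]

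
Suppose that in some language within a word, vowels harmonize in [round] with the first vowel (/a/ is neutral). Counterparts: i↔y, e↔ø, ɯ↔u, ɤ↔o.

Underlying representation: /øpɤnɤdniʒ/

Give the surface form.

[øponodnyʒ]

/ɤ/ harmonizes with /ø/ ([+round]) → [o]
/ɤ/ harmonizes with /ø/ ([+round]) → [o]
/i/ harmonizes with /ø/ ([+round]) → [y]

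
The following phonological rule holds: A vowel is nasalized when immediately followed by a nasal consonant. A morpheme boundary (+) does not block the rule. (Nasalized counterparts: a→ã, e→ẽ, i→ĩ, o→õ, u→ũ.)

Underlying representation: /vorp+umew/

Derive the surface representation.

/u/ before nasal /m/ → [ũ]

[vorp+ũmew]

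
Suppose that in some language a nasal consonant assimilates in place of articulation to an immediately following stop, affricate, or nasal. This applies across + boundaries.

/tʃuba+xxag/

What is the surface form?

[tʃuba+xxag]

no segment meets the rule's conditions; no change.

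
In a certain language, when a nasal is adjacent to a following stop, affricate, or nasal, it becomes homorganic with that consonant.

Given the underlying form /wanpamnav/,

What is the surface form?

/n/ before /p/ (labial) → [m]
/m/ before /n/ (alveolar) → [n]

[wampannav]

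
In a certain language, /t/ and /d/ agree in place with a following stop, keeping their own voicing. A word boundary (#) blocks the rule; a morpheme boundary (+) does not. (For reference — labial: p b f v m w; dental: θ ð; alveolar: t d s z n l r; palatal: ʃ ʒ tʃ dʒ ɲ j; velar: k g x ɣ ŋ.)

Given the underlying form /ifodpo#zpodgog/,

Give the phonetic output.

/d/ before /p/ (labial) → [b]
/d/ before /g/ (velar) → [g]

[ifobpo#zpoggog]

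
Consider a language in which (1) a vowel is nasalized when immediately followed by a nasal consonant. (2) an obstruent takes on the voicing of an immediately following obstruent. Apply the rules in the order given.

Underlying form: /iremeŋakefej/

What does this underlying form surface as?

Rule 1: /e/ before nasal /m/ → [ẽ]
Rule 1: /e/ before nasal /ŋ/ → [ẽ]
After rule 1: irẽmẽŋakefej
Rule 2: no segment meets the rule's conditions; no change.

[irẽmẽŋakefej]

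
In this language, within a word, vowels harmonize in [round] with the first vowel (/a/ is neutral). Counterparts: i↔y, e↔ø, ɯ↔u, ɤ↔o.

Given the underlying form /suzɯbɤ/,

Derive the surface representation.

[suzubo]

/ɯ/ harmonizes with /u/ ([+round]) → [u]
/ɤ/ harmonizes with /u/ ([+round]) → [o]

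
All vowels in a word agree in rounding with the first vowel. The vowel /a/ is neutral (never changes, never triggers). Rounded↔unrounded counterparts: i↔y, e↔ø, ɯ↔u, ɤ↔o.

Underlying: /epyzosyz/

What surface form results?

[epizɤsiz]

/y/ harmonizes with /e/ ([-round]) → [i]
/o/ harmonizes with /e/ ([-round]) → [ɤ]
/y/ harmonizes with /e/ ([-round]) → [i]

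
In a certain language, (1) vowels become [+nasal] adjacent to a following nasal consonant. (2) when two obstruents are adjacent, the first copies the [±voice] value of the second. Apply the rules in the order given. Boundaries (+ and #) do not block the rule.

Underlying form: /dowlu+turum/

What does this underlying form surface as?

Rule 1: /u/ before nasal /m/ → [ũ]
After rule 1: dowlu+turũm
Rule 2: no segment meets the rule's conditions; no change.

[dowlu+turũm]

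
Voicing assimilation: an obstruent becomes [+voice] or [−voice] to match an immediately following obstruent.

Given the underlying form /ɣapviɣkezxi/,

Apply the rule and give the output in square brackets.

[ɣabvixkesxi]

/p/ before /v/ (voiced) → [b]
/ɣ/ before /k/ (voiceless) → [x]
/z/ before /x/ (voiceless) → [s]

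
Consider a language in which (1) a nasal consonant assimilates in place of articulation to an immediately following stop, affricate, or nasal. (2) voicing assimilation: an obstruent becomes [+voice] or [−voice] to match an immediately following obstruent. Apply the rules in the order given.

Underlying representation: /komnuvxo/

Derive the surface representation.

Rule 1: /m/ before /n/ (alveolar) → [n]
After rule 1: konnuvxo
Rule 2: /v/ before /x/ (voiceless) → [f]

[konnufxo]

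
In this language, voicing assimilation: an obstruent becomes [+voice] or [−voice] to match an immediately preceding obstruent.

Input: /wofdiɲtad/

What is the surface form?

[woftiɲtad]

/d/ after /f/ (voiceless) → [t]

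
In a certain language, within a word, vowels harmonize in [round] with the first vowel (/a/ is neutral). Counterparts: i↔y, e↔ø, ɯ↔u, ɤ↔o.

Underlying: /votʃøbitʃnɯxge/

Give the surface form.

[votʃøbytʃnuxgø]

/i/ harmonizes with /o/ ([+round]) → [y]
/ɯ/ harmonizes with /o/ ([+round]) → [u]
/e/ harmonizes with /o/ ([+round]) → [ø]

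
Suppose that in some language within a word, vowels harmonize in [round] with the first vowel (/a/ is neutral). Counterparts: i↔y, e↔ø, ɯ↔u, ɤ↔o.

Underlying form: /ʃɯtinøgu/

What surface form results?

/ø/ harmonizes with /ɯ/ ([-round]) → [e]
/u/ harmonizes with /ɯ/ ([-round]) → [ɯ]

[ʃɯtinegɯ]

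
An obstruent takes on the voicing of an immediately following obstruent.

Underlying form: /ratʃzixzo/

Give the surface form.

[radʒziɣzo]

/tʃ/ before /z/ (voiced) → [dʒ]
/x/ before /z/ (voiced) → [ɣ]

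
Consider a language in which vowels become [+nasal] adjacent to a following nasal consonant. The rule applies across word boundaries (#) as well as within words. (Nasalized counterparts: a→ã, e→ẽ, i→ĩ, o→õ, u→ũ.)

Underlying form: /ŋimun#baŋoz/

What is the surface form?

[ŋĩmũn#bãŋoz]

/i/ before nasal /m/ → [ĩ]
/u/ before nasal /n/ → [ũ]
/a/ before nasal /ŋ/ → [ã]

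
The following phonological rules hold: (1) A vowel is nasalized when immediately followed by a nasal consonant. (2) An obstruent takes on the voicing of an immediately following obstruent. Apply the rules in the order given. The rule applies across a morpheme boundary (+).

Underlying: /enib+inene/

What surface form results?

Rule 1: /e/ before nasal /n/ → [ẽ]
Rule 1: /i/ before nasal /n/ → [ĩ]
Rule 1: /e/ before nasal /n/ → [ẽ]
After rule 1: ẽnib+ĩnẽne
Rule 2: no segment meets the rule's conditions; no change.

[ẽnib+ĩnẽne]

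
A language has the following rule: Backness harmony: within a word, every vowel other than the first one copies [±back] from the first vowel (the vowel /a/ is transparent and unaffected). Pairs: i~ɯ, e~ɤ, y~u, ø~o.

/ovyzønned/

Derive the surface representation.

/y/ harmonizes with /o/ ([+back]) → [u]
/ø/ harmonizes with /o/ ([+back]) → [o]
/e/ harmonizes with /o/ ([+back]) → [ɤ]

[ovuzonnɤd]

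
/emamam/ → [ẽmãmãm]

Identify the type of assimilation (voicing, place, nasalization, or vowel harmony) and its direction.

nasalization, regressive

/e/→[ẽ] /a/→[ã] /a/→[ã].
Each target copies a feature from the following segment, so the direction is regressive.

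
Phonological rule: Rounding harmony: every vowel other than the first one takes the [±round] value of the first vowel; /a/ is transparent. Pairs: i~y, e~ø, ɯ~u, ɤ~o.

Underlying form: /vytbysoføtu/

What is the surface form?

no segment meets the rule's conditions; no change.

[vytbysoføtu]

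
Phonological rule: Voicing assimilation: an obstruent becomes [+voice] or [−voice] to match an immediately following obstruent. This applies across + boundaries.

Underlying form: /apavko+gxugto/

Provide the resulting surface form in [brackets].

/v/ before /k/ (voiceless) → [f]
/g/ before /x/ (voiceless) → [k]
/g/ before /t/ (voiceless) → [k]

[apafko+kxukto]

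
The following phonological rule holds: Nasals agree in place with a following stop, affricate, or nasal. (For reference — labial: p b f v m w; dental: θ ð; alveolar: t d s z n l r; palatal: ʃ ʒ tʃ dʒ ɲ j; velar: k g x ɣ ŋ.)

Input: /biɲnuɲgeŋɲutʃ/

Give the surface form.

[binnuŋgeɲɲutʃ]

/ɲ/ before /n/ (alveolar) → [n]
/ɲ/ before /g/ (velar) → [ŋ]
/ŋ/ before /ɲ/ (palatal) → [ɲ]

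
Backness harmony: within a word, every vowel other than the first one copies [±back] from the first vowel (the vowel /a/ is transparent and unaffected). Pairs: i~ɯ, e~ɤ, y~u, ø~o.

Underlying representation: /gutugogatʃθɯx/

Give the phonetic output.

no segment meets the rule's conditions; no change.

[gutugogatʃθɯx]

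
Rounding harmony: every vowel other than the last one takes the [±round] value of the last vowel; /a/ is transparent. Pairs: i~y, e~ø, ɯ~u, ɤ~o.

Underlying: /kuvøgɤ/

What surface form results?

[kɯvegɤ]

/u/ harmonizes with /ɤ/ ([-round]) → [ɯ]
/ø/ harmonizes with /ɤ/ ([-round]) → [e]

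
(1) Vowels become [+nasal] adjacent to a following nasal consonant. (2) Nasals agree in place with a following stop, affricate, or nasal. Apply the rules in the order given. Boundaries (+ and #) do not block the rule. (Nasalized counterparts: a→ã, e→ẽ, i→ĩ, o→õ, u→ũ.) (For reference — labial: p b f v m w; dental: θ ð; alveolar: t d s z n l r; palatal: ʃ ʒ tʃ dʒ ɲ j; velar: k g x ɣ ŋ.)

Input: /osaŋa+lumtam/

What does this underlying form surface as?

Rule 1: /a/ before nasal /ŋ/ → [ã]
Rule 1: /u/ before nasal /m/ → [ũ]
Rule 1: /a/ before nasal /m/ → [ã]
After rule 1: osãŋa+lũmtãm
Rule 2: /m/ before /t/ (alveolar) → [n]

[osãŋa+lũntãm]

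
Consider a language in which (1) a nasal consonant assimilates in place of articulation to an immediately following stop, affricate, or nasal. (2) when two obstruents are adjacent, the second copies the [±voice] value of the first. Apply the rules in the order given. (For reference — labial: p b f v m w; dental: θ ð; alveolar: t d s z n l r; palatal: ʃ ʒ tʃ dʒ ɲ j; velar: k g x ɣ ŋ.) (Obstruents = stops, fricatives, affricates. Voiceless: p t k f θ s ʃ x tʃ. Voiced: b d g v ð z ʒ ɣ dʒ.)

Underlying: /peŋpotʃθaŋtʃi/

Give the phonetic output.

Rule 1: /ŋ/ before /p/ (labial) → [m]
Rule 1: /ŋ/ before /tʃ/ (palatal) → [ɲ]
After rule 1: pempotʃθaɲtʃi
Rule 2: no segment meets the rule's conditions; no change.

[pempotʃθaɲtʃi]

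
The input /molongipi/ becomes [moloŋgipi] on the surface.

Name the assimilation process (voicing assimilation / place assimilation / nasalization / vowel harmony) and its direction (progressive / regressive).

place assimilation, regressive

/n/→[ŋ].
Each target copies a feature from the following segment, so the direction is regressive.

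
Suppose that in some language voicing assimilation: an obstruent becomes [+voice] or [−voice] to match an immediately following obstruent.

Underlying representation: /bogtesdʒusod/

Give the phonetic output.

[boktezdʒusod]

/g/ before /t/ (voiceless) → [k]
/s/ before /dʒ/ (voiced) → [z]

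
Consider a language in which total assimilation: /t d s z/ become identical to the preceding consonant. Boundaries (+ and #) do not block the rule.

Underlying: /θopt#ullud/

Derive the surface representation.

[θopp#ullud]

/t/ after /p/ → [p] (total assimilation)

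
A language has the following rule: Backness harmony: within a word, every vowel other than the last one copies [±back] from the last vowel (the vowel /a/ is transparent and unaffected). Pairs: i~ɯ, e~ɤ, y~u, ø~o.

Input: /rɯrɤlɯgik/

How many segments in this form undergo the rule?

/ɯ/ harmonizes with /i/ ([-back]) → [i]
/ɤ/ harmonizes with /i/ ([-back]) → [e]
/ɯ/ harmonizes with /i/ ([-back]) → [i]
3 segments change.

3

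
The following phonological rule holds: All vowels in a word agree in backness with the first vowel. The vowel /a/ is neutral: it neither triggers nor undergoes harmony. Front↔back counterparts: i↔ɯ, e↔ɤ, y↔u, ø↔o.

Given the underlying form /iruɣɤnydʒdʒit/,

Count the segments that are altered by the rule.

/u/ harmonizes with /i/ ([-back]) → [y]
/ɤ/ harmonizes with /i/ ([-back]) → [e]
2 segments change.

2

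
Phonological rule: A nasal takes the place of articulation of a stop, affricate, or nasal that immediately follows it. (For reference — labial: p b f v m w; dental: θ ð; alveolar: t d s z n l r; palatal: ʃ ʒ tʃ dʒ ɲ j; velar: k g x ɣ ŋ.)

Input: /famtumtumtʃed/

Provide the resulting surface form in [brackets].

[fantuntuɲtʃed]

/m/ before /t/ (alveolar) → [n]
/m/ before /t/ (alveolar) → [n]
/m/ before /tʃ/ (palatal) → [ɲ]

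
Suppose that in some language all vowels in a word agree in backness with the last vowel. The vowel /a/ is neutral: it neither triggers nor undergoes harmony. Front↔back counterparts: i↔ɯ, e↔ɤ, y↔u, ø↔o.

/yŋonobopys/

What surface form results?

[yŋønøbøpys]

/o/ harmonizes with /y/ ([-back]) → [ø]
/o/ harmonizes with /y/ ([-back]) → [ø]
/o/ harmonizes with /y/ ([-back]) → [ø]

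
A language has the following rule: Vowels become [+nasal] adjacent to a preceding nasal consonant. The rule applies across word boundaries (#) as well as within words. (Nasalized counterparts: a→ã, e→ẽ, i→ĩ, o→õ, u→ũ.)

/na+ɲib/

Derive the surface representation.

/a/ after nasal /n/ → [ã]
/i/ after nasal /ɲ/ → [ĩ]

[nã+ɲĩb]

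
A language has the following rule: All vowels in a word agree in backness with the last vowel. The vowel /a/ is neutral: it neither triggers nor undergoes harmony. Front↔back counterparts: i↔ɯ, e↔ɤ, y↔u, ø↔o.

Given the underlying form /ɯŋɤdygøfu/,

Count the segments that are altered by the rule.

2

/y/ harmonizes with /u/ ([+back]) → [u]
/ø/ harmonizes with /u/ ([+back]) → [o]
2 segments change.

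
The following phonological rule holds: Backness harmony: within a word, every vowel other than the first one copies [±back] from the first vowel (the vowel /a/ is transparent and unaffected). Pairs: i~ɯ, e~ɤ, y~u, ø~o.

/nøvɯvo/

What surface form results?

/ɯ/ harmonizes with /ø/ ([-back]) → [i]
/o/ harmonizes with /ø/ ([-back]) → [ø]

[nøvivø]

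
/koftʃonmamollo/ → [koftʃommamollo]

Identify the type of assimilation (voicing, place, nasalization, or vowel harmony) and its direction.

place assimilation, regressive

/n/→[m].
Each target copies a feature from the following segment, so the direction is regressive.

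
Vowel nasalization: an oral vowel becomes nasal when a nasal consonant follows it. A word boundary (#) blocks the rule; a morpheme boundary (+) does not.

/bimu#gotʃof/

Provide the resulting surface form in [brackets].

[bĩmu#gotʃof]

/i/ before nasal /m/ → [ĩ]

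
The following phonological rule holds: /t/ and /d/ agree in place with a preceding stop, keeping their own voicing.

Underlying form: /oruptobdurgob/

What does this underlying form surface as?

[oruppobburgob]

/t/ after /p/ (labial) → [p]
/d/ after /b/ (labial) → [b]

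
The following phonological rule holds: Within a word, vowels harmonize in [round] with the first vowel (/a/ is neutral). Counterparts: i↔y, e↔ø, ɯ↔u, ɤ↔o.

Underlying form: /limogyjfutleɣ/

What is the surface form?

/o/ harmonizes with /i/ ([-round]) → [ɤ]
/y/ harmonizes with /i/ ([-round]) → [i]
/u/ harmonizes with /i/ ([-round]) → [ɯ]

[limɤgijfɯtleɣ]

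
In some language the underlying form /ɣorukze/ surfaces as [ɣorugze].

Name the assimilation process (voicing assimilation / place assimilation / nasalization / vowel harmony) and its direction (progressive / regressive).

voicing assimilation, regressive

/k/→[g].
Each target copies a feature from the following segment, so the direction is regressive.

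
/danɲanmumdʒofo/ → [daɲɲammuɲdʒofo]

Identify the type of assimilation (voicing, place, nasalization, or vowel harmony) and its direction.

/n/→[ɲ] /n/→[m] /m/→[ɲ].
Each target copies a feature from the following segment, so the direction is regressive.

place assimilation, regressive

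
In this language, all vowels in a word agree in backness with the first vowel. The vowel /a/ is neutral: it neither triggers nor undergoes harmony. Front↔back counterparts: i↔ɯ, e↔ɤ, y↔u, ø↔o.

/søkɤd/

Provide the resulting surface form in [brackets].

[søked]

/ɤ/ harmonizes with /ø/ ([-back]) → [e]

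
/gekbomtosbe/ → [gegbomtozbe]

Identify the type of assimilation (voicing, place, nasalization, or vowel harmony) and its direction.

/k/→[g] /s/→[z].
Each target copies a feature from the following segment, so the direction is regressive.

voicing assimilation, regressive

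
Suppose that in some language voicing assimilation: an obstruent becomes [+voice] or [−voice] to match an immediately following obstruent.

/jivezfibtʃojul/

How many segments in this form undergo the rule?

/z/ before /f/ (voiceless) → [s]
/b/ before /tʃ/ (voiceless) → [p]
2 segments change.

2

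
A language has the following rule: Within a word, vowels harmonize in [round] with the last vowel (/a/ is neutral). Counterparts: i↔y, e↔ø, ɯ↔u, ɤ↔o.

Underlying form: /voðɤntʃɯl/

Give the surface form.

[vɤðɤntʃɯl]

/o/ harmonizes with /ɯ/ ([-round]) → [ɤ]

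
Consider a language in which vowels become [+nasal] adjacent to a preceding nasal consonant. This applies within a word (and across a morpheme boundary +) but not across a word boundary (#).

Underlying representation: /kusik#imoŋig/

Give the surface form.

/o/ after nasal /m/ → [õ]
/i/ after nasal /ŋ/ → [ĩ]

[kusik#imõŋĩg]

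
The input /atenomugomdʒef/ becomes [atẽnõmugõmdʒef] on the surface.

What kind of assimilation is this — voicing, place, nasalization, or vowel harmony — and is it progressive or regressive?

nasalization, regressive

/e/→[ẽ] /o/→[õ] /o/→[õ].
Each target copies a feature from the following segment, so the direction is regressive.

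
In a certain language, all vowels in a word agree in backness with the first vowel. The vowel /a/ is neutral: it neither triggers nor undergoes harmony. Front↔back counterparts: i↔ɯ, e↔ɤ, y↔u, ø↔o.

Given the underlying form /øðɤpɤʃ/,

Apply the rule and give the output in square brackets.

/ɤ/ harmonizes with /ø/ ([-back]) → [e]
/ɤ/ harmonizes with /ø/ ([-back]) → [e]

[øðepeʃ]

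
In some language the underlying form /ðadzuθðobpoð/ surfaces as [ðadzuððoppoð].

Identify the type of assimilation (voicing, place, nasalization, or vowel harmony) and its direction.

/θ/→[ð] /b/→[p].
Each target copies a feature from the following segment, so the direction is regressive.

voicing assimilation, regressive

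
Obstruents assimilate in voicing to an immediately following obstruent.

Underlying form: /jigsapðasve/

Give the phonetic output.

/g/ before /s/ (voiceless) → [k]
/p/ before /ð/ (voiced) → [b]
/s/ before /v/ (voiced) → [z]

[jiksabðazve]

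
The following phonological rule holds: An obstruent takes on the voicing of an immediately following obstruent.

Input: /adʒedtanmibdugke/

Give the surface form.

[adʒettanmibdukke]

/d/ before /t/ (voiceless) → [t]
/g/ before /k/ (voiceless) → [k]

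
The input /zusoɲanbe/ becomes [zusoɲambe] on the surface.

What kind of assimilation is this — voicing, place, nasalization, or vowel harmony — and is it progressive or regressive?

/n/→[m].
Each target copies a feature from the following segment, so the direction is regressive.

place assimilation, regressive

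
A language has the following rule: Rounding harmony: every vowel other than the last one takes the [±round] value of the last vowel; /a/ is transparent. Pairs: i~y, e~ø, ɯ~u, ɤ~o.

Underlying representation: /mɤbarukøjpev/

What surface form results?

/u/ harmonizes with /e/ ([-round]) → [ɯ]
/ø/ harmonizes with /e/ ([-round]) → [e]

[mɤbarɯkejpev]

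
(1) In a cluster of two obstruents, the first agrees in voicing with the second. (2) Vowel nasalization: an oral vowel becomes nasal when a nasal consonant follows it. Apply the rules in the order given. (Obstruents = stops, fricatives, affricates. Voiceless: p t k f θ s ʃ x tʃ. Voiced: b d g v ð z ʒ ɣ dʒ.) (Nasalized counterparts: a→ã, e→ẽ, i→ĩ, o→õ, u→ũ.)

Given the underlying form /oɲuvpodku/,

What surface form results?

Rule 1: /v/ before /p/ (voiceless) → [f]
Rule 1: /d/ before /k/ (voiceless) → [t]
After rule 1: oɲufpotku
Rule 2: /o/ before nasal /ɲ/ → [õ]

[õɲufpotku]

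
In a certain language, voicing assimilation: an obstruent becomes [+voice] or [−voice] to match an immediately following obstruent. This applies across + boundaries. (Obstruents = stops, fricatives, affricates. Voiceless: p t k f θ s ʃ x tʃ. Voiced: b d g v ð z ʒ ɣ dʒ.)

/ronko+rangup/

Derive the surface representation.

no segment meets the rule's conditions; no change.

[ronko+rangup]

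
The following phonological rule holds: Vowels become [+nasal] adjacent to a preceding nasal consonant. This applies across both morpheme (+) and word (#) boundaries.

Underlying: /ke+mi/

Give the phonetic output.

[ke+mĩ]

/i/ after nasal /m/ → [ĩ]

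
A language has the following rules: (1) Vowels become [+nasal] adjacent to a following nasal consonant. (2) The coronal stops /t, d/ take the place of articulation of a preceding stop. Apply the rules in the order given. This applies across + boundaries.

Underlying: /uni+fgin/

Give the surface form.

Rule 1: /u/ before nasal /n/ → [ũ]
Rule 1: /i/ before nasal /n/ → [ĩ]
After rule 1: ũni+fgĩn
Rule 2: no segment meets the rule's conditions; no change.

[ũni+fgĩn]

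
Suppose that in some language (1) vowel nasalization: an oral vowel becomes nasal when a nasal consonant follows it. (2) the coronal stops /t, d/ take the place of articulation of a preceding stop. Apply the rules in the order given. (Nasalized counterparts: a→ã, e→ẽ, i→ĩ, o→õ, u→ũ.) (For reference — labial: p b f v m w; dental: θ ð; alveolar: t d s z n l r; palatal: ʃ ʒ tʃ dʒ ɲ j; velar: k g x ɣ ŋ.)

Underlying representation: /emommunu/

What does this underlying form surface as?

Rule 1: /e/ before nasal /m/ → [ẽ]
Rule 1: /o/ before nasal /m/ → [õ]
Rule 1: /u/ before nasal /n/ → [ũ]
After rule 1: ẽmõmmũnu
Rule 2: no segment meets the rule's conditions; no change.

[ẽmõmmũnu]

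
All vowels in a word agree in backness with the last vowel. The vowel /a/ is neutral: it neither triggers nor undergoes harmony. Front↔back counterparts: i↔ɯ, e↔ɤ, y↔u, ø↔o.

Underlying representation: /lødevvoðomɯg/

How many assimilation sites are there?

/ø/ harmonizes with /ɯ/ ([+back]) → [o]
/e/ harmonizes with /ɯ/ ([+back]) → [ɤ]
2 segments change.

2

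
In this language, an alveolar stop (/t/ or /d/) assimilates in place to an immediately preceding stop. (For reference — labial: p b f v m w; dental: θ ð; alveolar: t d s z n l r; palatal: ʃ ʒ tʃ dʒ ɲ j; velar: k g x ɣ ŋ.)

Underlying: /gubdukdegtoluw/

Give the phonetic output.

[gubbukgegkoluw]

/d/ after /b/ (labial) → [b]
/d/ after /k/ (velar) → [g]
/t/ after /g/ (velar) → [k]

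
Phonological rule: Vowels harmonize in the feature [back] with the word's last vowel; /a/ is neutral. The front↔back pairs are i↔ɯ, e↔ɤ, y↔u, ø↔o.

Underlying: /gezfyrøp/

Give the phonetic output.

[gezfyrøp]

no segment meets the rule's conditions; no change.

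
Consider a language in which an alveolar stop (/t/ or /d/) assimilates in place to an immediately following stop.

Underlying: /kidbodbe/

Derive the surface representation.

/d/ before /b/ (labial) → [b]
/d/ before /b/ (labial) → [b]

[kibbobbe]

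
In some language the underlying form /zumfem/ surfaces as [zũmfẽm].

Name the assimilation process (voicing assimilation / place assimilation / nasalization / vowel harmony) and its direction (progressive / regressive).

nasalization, regressive

/u/→[ũ] /e/→[ẽ].
Each target copies a feature from the following segment, so the direction is regressive.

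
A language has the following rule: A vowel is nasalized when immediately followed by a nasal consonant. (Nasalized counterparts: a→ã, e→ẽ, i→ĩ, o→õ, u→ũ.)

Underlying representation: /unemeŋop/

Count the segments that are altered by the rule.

/u/ before nasal /n/ → [ũ]
/e/ before nasal /m/ → [ẽ]
/e/ before nasal /ŋ/ → [ẽ]
3 segments change.

3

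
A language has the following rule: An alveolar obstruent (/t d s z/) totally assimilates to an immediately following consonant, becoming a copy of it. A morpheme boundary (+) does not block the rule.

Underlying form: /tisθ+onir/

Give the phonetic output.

/s/ before /θ/ → [θ] (total assimilation)

[tiθθ+onir]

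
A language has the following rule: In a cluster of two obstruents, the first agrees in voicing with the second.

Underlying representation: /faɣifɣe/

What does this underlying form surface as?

[faɣivɣe]

/f/ before /ɣ/ (voiced) → [v]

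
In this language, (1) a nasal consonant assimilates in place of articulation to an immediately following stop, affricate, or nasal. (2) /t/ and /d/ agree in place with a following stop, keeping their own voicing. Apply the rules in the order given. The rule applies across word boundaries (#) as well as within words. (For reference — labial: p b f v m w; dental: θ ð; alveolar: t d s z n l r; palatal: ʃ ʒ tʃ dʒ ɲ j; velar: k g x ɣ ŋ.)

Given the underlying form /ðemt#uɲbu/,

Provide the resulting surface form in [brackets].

Rule 1: /m/ before /t/ (alveolar) → [n]
Rule 1: /ɲ/ before /b/ (labial) → [m]
After rule 1: ðent#umbu
Rule 2: no segment meets the rule's conditions; no change.

[ðent#umbu]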